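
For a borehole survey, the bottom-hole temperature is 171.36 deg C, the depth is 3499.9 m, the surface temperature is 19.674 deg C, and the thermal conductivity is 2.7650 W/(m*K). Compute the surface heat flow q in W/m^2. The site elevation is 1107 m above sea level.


Step 1: grad = (T_d - T_surf)/d * 1000 = (171.36 - 19.674)/3499.9 * 1000 = 43.34010 deg C/km
Step 2: q = k * grad / 1000 = 2.765 * 43.34010 / 1000 = 0.11984 W/m^2
q = 0.11984 W/m^2


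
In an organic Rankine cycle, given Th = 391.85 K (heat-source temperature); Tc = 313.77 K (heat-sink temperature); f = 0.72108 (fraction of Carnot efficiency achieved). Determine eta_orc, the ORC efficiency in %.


eta_orc = (1 - Tc/Th) * f * 100
eta_orc = (1 - 313.77/391.85) * 0.72108 * 100
eta_orc = 14.368 %


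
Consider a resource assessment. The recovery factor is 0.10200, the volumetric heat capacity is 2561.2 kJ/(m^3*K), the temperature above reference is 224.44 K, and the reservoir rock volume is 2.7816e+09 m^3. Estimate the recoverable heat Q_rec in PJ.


Step 1: Q_s = Vr*rhoc*dT/1e12 = 2.7816e+09*2561.2*224.44/1e12 = 1598.963 PJ
Step 2: Q_rec = Q_s * RF = 1598.963 * 0.102 = 163.09 PJ
Q_rec = 163.09 PJ


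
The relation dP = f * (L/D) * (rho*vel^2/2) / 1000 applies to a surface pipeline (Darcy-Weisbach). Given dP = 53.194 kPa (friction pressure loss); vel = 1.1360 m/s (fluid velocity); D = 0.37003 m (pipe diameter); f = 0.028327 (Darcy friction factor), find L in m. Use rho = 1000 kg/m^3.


L = dP*1000*D / (f*rho*vel^2/2)
L = 53.194*1000*0.37003 / (0.028327*1000*1.1360^2/2)
L = 1076.9 m


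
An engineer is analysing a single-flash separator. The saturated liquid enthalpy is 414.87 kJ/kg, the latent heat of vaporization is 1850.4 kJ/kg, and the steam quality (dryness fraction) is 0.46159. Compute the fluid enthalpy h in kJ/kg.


h = hf + x * hfg
h = 414.87 + 0.46159 * 1850.4
h = 1269.0 kJ/kg


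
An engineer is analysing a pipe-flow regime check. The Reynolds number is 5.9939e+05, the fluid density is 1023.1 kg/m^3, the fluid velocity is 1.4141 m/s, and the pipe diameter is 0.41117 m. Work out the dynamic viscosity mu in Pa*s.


mu = rho * vel * D / Re
mu = 1023.1 * 1.4141 * 0.41117 / 5.9939e+05
mu = 0.00099245 Pa*s


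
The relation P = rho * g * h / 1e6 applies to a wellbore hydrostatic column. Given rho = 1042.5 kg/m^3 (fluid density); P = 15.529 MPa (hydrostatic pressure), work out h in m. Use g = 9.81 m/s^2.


h = P * 1e6 / (g * rho)
h = 15.529 * 1e6 / (9.81 * 1042.5)
h = 1518.4 m


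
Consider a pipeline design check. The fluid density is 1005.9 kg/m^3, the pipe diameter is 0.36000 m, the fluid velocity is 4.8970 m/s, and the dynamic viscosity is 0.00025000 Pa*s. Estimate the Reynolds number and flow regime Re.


Step 1: Re = rho*vel*D/mu = 1005.9*4.897*0.36/0.00025 = 7.0933e+06
Step 2: Re = 7.0933e+06 > 4000, so flow is turbulent.
Re = 7.0933e+06 (turbulent)


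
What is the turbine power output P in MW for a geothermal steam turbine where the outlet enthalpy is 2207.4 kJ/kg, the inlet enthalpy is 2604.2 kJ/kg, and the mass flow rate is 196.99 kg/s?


P = mdot * (h_in - h_out) / 1000
P = 196.99 * (2604.2 - 2207.4) / 1000
P = 78.166 MW


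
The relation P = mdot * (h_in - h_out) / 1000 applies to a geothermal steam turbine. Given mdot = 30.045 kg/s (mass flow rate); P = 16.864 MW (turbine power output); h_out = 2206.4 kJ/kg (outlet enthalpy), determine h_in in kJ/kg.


h_in = h_out + P * 1000 / mdot
h_in = 2206.4 + 16.864 * 1000 / 30.045
h_in = 2767.7 kJ/kg


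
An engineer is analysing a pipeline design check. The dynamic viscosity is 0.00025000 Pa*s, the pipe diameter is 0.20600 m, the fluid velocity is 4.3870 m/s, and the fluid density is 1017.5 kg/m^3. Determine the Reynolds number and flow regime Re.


Step 1: Re = rho*vel*D/mu = 1017.5*4.387*0.206/0.00025 = 3.6781e+06
Step 2: Re = 3.6781e+06 > 4000, so flow is turbulent.
Re = 3.6781e+06 (turbulent)


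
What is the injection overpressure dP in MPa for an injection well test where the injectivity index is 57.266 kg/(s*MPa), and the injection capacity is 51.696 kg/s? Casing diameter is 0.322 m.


dP = mdot * 1000 / II
dP = 51.696 * 1000 / 57.266
dP = 902.7346 kPa
Convert: 902.7346 kPa * 0.001 = 0.90273 MPa
dP = 0.90273 MPa


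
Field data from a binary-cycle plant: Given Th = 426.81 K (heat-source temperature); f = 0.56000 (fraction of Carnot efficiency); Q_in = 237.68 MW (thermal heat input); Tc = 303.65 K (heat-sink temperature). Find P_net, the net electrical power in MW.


Step 1: eta = (1 - Tc/Th)*f = (1 - 303.65/426.81)*0.56 = 0.1615932
Step 2: P_net = eta * Q_in = 0.1615932 * 237.68 = 38.407 MW
P_net = 38.407 MW


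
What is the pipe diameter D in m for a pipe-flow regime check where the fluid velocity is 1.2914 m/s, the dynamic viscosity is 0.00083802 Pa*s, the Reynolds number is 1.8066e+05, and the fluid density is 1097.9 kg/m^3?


D = Re * mu / (rho * vel)
D = 1.8066e+05 * 0.00083802 / (1097.9 * 1.2914)
D = 0.10678 m


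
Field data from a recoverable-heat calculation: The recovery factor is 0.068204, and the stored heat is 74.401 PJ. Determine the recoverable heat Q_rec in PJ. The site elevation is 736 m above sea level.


Q_rec = Q_s * RF
Q_rec = 74.401 * 0.068204
Q_rec = 5.0744 PJ


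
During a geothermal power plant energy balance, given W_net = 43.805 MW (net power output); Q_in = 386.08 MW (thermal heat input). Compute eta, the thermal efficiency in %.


eta = W_net / Q_in * 100
eta = 43.805 / 386.08 * 100
eta = 11.346 %


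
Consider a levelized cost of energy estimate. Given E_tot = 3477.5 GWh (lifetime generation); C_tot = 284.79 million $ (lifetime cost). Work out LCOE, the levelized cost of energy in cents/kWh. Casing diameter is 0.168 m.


LCOE = C_tot / E_tot * 100
LCOE = 284.79 / 3477.5 * 100
LCOE = 8.1895 cents/kWh


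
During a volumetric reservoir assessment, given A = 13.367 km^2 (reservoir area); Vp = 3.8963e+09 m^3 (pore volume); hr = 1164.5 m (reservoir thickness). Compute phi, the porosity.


phi = Vp / (A * 1e6 * hr)
phi = 3.8963e+09 / (13.367 * 1e6 * 1164.5)
phi = 0.25031


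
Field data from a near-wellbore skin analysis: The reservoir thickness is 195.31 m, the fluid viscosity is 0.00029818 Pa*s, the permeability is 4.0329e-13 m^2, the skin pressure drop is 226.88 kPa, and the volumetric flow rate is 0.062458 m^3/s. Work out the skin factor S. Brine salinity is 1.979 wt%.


S = dP_s * 1000 * 2*pi*k*hr / (q*mu)
S = 226.88 * 1000 * 2*pi*4.0329e-13*195.31 / (0.062458*0.00029818)
S = 6.0291


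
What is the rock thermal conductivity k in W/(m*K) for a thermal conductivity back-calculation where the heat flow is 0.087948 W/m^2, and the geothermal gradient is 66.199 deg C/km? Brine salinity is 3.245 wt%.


k = q / (grad / 1000)
k = 0.087948 / (66.199 / 1000)
k = 1.3285 W/(m*K)


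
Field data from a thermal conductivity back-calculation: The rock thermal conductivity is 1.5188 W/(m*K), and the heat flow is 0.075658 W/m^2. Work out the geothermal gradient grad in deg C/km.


grad = q / k * 1000
grad = 0.075658 / 1.5188 * 1000
grad = 49.814 deg C/km


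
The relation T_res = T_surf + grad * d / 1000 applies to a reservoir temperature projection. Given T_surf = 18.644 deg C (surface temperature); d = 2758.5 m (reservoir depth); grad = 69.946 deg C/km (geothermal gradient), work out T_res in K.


T_res = T_surf + grad * d / 1000
T_res = 18.644 + 69.946 * 2758.5 / 1000
T_res = 211.5900 deg C
Convert to K: 211.5900 + 273.15 = 484.74 K
T_res = 484.74 K


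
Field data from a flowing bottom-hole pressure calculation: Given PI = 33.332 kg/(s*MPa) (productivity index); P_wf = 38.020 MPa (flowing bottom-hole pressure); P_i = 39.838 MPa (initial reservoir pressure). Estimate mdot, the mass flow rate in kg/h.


mdot = (P_i - P_wf) * PI
mdot = (39.838 - 38.020) * 33.332
mdot = 60.59758 kg/s
Convert: 60.59758 kg/s * 3600.0 = 2.1815e+05 kg/h
mdot = 2.1815e+05 kg/h


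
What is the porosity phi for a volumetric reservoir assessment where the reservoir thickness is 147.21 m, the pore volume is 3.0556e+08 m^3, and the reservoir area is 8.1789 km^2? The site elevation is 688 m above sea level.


phi = Vp / (A * 1e6 * hr)
phi = 3.0556e+08 / (8.1789 * 1e6 * 147.21)
phi = 0.25378


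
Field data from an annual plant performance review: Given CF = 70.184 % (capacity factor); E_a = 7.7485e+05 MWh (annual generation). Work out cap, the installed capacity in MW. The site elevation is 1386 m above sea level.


cap = E_a / (CF/100 * 8760)
cap = 7.7485e+05 / (70.184/100 * 8760)
cap = 126.03 MW


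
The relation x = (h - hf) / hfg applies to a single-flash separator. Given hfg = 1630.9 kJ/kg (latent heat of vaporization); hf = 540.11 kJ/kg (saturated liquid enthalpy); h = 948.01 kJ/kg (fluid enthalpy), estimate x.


x = (h - hf) / hfg
x = (948.01 - 540.11) / 1630.9
x = 0.25011


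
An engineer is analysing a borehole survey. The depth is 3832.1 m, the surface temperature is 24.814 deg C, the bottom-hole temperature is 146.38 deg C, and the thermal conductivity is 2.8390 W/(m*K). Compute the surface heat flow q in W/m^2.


Step 1: grad = (T_d - T_surf)/d * 1000 = (146.38 - 24.814)/3832.1 * 1000 = 31.72308 deg C/km
Step 2: q = k * grad / 1000 = 2.839 * 31.72308 / 1000 = 0.090062 W/m^2
q = 0.090062 W/m^2


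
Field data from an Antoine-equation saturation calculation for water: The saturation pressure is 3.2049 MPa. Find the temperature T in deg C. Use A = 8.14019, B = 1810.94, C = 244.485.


T = B / (A - log10(P_sat * 760 / 0.101325)) - C
T = 1810.94 / (8.14019 - log10(3.2049 * 760 / 0.101325)) - 244.485
T = 237.24 deg C


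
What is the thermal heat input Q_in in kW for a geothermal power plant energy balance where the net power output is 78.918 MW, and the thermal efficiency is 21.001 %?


Q_in = W_net / (eta / 100)
Q_in = 78.918 / (21.001 / 100)
Q_in = 375.7821 MW
Convert: 375.7821 MW * 1000.0 = 3.7578e+05 kW
Q_in = 3.7578e+05 kW


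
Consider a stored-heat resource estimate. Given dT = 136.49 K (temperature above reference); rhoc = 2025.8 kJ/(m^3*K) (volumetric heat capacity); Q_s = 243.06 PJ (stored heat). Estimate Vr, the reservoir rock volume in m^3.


Vr = Q_s * 1e12 / (rhoc * dT)
Vr = 243.06 * 1e12 / (2025.8 * 136.49)
Vr = 8.7906e+08 m^3


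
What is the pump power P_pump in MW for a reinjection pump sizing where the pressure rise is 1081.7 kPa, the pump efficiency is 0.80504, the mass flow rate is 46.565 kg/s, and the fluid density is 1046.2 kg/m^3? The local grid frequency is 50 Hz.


P_pump = mdot * dP / (rho * eta)
P_pump = 46.565 * 1081.7 / (1046.2 * 0.80504)
P_pump = 59.80455 kW
Convert: 59.80455 kW * 0.001 = 0.059805 MW
P_pump = 0.059805 MW


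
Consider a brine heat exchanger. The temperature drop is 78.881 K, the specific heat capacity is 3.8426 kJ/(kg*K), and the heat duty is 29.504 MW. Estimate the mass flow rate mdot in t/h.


mdot = Q * 1000 / (cp * dT)
mdot = 29.504 * 1000 / (3.8426 * 78.881)
mdot = 97.33820 kg/s
Convert: 97.33820 kg/s * 3.6 = 350.42 t/h
mdot = 350.42 t/h


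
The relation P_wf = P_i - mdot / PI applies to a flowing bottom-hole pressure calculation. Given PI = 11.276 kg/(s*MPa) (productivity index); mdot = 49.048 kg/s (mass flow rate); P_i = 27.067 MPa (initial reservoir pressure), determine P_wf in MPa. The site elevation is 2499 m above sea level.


P_wf = P_i - mdot / PI
P_wf = 27.067 - 49.048 / 11.276
P_wf = 22.717 MPa


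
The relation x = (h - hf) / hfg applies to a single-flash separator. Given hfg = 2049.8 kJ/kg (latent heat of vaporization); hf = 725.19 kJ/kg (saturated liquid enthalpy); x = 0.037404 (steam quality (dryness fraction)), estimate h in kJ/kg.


h = hf + x * hfg
h = 725.19 + 0.037404 * 2049.8
h = 801.86 kJ/kg


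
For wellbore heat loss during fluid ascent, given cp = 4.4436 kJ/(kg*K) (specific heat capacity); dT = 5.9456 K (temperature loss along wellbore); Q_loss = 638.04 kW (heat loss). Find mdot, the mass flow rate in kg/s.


mdot = Q_loss / (cp * dT)
mdot = 638.04 / (4.4436 * 5.9456)
mdot = 24.150 kg/s


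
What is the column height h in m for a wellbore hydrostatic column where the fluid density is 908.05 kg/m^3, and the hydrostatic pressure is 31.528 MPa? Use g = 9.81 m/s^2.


h = P * 1e6 / (g * rho)
h = 31.528 * 1e6 / (9.81 * 908.05)
h = 3539.3 m


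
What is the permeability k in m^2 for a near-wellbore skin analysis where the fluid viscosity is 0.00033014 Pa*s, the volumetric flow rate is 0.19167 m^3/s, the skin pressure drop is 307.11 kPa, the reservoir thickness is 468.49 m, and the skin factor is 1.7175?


k = S*q*mu / (2*pi*dP_s*1000*hr)
k = 1.7175*0.19167*0.00033014 / (2*pi*307.11*1000*468.49)
k = 1.2022e-13 m^2


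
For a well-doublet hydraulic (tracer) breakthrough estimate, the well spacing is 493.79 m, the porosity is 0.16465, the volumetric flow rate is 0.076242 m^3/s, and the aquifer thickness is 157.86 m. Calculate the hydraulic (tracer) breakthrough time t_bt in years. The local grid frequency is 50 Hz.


t_bt = pi * hr * phi * L^2 / (3 * Qv) / (365.25*86400)
t_bt = pi * 157.86 * 0.16465 * 493.79^2 / (3 * 0.076242) / (365.25*86400)
t_bt = 2.7583 years


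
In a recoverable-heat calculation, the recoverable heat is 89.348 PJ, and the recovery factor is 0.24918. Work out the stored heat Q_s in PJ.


Q_s = Q_rec / RF
Q_s = 89.348 / 0.24918
Q_s = 358.57 PJ


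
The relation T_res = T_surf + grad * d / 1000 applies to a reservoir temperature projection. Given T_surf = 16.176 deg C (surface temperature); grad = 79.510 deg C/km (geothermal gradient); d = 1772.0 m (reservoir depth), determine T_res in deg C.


T_res = T_surf + grad * d / 1000
T_res = 16.176 + 79.510 * 1772.0 / 1000
T_res = 157.07 deg C


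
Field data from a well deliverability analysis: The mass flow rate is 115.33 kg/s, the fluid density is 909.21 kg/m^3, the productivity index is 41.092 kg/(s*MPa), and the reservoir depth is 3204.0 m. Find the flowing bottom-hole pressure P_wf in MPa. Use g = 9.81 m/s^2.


Step 1: P_i = rho*g*h/1e6 = 909.21*9.81*3204.0/1e6 = 28.57760 MPa
Step 2: P_wf = P_i - mdot/PI = 28.57760 - 115.33/41.092 = 25.771 MPa
P_wf = 25.771 MPa


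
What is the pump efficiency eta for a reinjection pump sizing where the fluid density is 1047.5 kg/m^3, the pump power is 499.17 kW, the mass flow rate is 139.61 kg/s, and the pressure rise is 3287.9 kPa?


eta = mdot * dP / (rho * P_pump)
eta = 139.61 * 3287.9 / (1047.5 * 499.17)
eta = 0.87787


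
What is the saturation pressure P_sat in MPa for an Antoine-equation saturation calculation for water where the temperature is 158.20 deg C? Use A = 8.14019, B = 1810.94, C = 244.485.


P_sat = 10^(A - B/(C + T)) / 760 * 0.101325
P_sat = 10^(8.14019 - 1810.94/(244.485 + 158.20)) / 760 * 0.101325
P_sat = 0.58604 MPa


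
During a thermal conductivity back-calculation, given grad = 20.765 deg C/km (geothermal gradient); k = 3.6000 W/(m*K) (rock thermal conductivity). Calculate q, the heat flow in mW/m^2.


q = k * grad / 1000
q = 3.6000 * 20.765 / 1000
q = 0.07475400 W/m^2
Convert: 0.07475400 W/m^2 * 1000.0 = 74.754 mW/m^2
q = 74.754 mW/m^2


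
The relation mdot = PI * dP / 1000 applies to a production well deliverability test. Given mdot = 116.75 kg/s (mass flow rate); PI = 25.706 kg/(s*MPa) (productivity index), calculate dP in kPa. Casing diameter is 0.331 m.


dP = mdot * 1000 / PI
dP = 116.75 * 1000 / 25.706
dP = 4541.7 kPa


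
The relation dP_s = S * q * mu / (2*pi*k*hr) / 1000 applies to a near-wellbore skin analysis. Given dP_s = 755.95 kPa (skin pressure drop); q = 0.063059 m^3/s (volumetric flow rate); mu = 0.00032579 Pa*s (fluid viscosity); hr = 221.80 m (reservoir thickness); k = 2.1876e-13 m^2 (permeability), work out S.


S = dP_s * 1000 * 2*pi*k*hr / (q*mu)
S = 755.95 * 1000 * 2*pi*2.1876e-13*221.80 / (0.063059*0.00032579)
S = 11.218


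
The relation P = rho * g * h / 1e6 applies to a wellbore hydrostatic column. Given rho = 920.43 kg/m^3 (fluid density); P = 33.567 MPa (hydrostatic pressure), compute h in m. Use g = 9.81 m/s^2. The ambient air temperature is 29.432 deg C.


h = P * 1e6 / (g * rho)
h = 33.567 * 1e6 / (9.81 * 920.43)
h = 3717.5 m


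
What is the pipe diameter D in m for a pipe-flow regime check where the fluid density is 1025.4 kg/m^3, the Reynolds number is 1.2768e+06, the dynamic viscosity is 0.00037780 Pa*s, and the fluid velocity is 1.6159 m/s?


D = Re * mu / (rho * vel)
D = 1.2768e+06 * 0.00037780 / (1025.4 * 1.6159)
D = 0.29112 m


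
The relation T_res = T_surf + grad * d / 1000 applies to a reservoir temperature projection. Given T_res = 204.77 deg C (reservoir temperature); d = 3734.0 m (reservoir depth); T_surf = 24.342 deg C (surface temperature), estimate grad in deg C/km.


grad = (T_res - T_surf) / d * 1000
grad = (204.77 - 24.342) / 3734.0 * 1000
grad = 48.320 deg C/km


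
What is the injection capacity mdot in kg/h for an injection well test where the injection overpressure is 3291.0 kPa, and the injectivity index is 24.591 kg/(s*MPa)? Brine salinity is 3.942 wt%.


mdot = II * dP / 1000
mdot = 24.591 * 3291.0 / 1000
mdot = 80.92898 kg/s
Convert: 80.92898 kg/s * 3600.0 = 2.9134e+05 kg/h
mdot = 2.9134e+05 kg/h


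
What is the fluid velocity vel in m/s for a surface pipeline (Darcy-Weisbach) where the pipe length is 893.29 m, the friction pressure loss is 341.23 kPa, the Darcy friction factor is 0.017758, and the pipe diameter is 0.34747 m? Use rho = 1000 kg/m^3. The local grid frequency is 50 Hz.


vel = sqrt(dP*1000*2*D / (f*L*rho))
vel = sqrt(341.23*1000*2*0.34747 / (0.017758*893.29*1000))
vel = 3.8664 m/s


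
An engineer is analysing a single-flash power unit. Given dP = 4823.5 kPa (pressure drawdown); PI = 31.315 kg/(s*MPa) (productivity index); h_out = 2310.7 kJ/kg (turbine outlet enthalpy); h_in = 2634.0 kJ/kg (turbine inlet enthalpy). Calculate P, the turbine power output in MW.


Step 1: mdot = PI * dP / 1000 = 31.315 * 4823.5 / 1000 = 151.0479 kg/s
Step 2: P = mdot*(h_in - h_out)/1000 = 151.0479*(2634.0 - 2310.7)/1000 = 48.834 MW
P = 48.834 MW


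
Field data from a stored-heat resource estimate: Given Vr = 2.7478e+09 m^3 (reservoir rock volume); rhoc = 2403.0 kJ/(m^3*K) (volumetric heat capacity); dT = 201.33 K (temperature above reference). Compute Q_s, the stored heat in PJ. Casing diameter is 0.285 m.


Q_s = Vr * rhoc * dT / 1e12
Q_s = 2.7478e+09 * 2403.0 * 201.33 / 1e12
Q_s = 1329.4 PJ


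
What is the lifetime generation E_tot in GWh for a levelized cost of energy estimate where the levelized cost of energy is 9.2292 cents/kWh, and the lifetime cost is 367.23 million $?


E_tot = C_tot / LCOE * 100
E_tot = 367.23 / 9.2292 * 100
E_tot = 3979.0 GWh


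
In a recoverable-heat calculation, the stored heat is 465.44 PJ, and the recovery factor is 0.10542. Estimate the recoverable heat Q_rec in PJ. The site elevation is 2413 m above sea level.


Q_rec = Q_s * RF
Q_rec = 465.44 * 0.10542
Q_rec = 49.067 PJ


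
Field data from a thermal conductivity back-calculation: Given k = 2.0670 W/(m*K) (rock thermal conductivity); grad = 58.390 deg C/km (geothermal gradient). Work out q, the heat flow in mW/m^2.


q = k * grad / 1000
q = 2.0670 * 58.390 / 1000
q = 0.1206921 W/m^2
Convert: 0.1206921 W/m^2 * 1000.0 = 120.69 mW/m^2
q = 120.69 mW/m^2


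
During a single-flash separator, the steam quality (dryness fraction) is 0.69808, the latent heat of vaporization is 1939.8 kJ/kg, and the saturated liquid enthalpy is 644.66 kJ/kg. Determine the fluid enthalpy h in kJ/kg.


h = hf + x * hfg
h = 644.66 + 0.69808 * 1939.8
h = 1998.8 kJ/kg


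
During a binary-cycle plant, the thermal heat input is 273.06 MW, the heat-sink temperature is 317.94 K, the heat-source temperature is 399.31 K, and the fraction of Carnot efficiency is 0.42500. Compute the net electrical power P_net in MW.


Step 1: eta = (1 - Tc/Th)*f = (1 - 317.94/399.31)*0.425 = 0.08660502
Step 2: P_net = eta * Q_in = 0.08660502 * 273.06 = 23.648 MW
P_net = 23.648 MW


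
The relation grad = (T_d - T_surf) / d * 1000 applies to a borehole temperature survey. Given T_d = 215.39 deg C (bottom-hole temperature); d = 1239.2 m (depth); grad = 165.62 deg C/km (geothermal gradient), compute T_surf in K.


T_surf = T_d - grad * d / 1000
T_surf = 215.39 - 165.62 * 1239.2 / 1000
T_surf = 10.15370 deg C
Convert to K: 10.15370 + 273.15 = 283.30 K
T_surf = 283.30 K


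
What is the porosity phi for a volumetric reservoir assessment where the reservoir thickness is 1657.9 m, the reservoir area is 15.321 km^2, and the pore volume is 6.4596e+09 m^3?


phi = Vp / (A * 1e6 * hr)
phi = 6.4596e+09 / (15.321 * 1e6 * 1657.9)
phi = 0.25431


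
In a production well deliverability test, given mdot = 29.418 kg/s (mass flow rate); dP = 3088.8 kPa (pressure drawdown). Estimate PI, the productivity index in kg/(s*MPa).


PI = mdot * 1000 / dP
PI = 29.418 * 1000 / 3088.8
PI = 9.5241 kg/(s*MPa)


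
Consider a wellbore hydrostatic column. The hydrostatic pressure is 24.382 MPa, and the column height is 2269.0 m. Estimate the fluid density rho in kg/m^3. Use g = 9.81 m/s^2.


rho = P * 1e6 / (g * h)
rho = 24.382 * 1e6 / (9.81 * 2269.0)
rho = 1095.4 kg/m^3


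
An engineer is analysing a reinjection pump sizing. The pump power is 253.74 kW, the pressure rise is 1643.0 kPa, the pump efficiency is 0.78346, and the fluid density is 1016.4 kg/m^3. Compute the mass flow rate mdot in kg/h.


mdot = P_pump * rho * eta / dP
mdot = 253.74 * 1016.4 * 0.78346 / 1643.0
mdot = 122.9795 kg/s
Convert: 122.9795 kg/s * 3600.0 = 4.4273e+05 kg/h
mdot = 4.4273e+05 kg/h


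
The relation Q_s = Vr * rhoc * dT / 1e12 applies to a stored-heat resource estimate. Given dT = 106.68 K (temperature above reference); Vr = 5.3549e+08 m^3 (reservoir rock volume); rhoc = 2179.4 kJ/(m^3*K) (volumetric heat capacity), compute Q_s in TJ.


Q_s = Vr * rhoc * dT / 1e12
Q_s = 5.3549e+08 * 2179.4 * 106.68 / 1e12
Q_s = 124.5006 PJ
Convert: 124.5006 PJ * 1000.0 = 1.2450e+05 TJ
Q_s = 1.2450e+05 TJ


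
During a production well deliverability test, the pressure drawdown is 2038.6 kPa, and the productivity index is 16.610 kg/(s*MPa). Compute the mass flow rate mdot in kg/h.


mdot = PI * dP / 1000
mdot = 16.610 * 2038.6 / 1000
mdot = 33.86115 kg/s
Convert: 33.86115 kg/s * 3600.0 = 1.2190e+05 kg/h
mdot = 1.2190e+05 kg/h


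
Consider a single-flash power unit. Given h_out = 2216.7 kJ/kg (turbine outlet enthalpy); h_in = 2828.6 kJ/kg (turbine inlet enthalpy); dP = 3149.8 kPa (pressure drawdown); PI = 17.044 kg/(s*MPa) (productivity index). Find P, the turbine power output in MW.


Step 1: mdot = PI * dP / 1000 = 17.044 * 3149.8 / 1000 = 53.68519 kg/s
Step 2: P = mdot*(h_in - h_out)/1000 = 53.68519*(2828.6 - 2216.7)/1000 = 32.850 MW
P = 32.850 MW


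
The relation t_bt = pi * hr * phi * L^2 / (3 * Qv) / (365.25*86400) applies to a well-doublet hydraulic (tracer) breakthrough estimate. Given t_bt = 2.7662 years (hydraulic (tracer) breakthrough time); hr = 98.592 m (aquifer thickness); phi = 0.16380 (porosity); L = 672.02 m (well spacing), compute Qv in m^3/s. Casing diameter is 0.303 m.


Qv = pi*hr*phi*L^2 / (3*t_bt*365.25*86400)
Qv = pi*98.592*0.16380*672.02^2 / (3*2.7662*365.25*86400)
Qv = 0.087491 m^3/s


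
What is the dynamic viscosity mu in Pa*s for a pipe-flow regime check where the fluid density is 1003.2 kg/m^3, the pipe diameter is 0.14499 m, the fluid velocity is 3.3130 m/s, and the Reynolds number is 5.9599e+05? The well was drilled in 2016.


mu = rho * vel * D / Re
mu = 1003.2 * 3.3130 * 0.14499 / 5.9599e+05
mu = 0.00080855 Pa*s


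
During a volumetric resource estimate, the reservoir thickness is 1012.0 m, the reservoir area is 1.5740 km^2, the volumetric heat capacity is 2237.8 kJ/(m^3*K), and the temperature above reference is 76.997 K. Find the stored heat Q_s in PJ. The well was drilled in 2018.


Step 1: Vr = A*1e6*hr = 1.574*1e6*1012.0 = 1.592888e+09 m^3
Step 2: Q_s = Vr*rhoc*dT/1e12 = 1.592888e+09*2237.8*76.997/1e12 = 274.46 PJ
Q_s = 274.46 PJ


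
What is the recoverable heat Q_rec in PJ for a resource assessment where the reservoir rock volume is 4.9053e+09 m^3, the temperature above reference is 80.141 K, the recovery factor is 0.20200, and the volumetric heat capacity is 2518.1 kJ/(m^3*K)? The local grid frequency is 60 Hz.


Step 1: Q_s = Vr*rhoc*dT/1e12 = 4.9053e+09*2518.1*80.141/1e12 = 989.9045 PJ
Step 2: Q_rec = Q_s * RF = 989.9045 * 0.202 = 199.96 PJ
Q_rec = 199.96 PJ


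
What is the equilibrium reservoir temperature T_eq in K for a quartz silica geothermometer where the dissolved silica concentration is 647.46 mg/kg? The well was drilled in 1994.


T_eq = 1309 / (5.19 - log10(SiO2)) - 273.15
T_eq = 1309 / (5.19 - log10(647.46)) - 273.15
T_eq = 277.1304 deg C
Convert to K: 277.1304 + 273.15 = 550.28 K
T_eq = 550.28 K


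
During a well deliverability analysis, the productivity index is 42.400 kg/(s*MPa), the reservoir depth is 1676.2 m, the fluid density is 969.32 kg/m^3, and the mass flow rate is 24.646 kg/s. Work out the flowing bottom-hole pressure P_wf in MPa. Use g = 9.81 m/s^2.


Step 1: P_i = rho*g*h/1e6 = 969.32*9.81*1676.2/1e6 = 15.93903 MPa
Step 2: P_wf = P_i - mdot/PI = 15.93903 - 24.646/42.4 = 15.358 MPa
P_wf = 15.358 MPa


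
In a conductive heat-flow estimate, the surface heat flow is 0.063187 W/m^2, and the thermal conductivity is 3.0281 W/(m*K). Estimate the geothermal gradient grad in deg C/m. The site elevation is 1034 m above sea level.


grad = q * 1000 / k
grad = 0.063187 * 1000 / 3.0281
grad = 20.86688 deg C/km
Convert: 20.86688 deg C/km * 0.001 = 0.020867 deg C/m
grad = 0.020867 deg C/m


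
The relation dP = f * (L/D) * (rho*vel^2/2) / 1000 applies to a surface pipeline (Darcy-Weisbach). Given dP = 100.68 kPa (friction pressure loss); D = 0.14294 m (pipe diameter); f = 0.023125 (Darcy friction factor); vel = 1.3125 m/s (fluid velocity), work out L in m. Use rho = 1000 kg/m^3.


L = dP*1000*D / (f*rho*vel^2/2)
L = 100.68*1000*0.14294 / (0.023125*1000*1.3125^2/2)
L = 722.51 m


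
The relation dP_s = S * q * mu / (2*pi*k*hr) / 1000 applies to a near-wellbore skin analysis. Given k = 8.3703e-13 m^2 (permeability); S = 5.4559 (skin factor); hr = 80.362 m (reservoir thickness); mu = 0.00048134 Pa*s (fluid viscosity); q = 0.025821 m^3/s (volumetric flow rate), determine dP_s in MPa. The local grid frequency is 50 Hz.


dP_s = S * q * mu / (2*pi*k*hr) / 1000
dP_s = 5.4559 * 0.025821 * 0.00048134 / (2*pi*8.3703e-13*80.362) / 1000
dP_s = 160.4426 kPa
Convert: 160.4426 kPa * 0.001 = 0.16044 MPa
dP_s = 0.16044 MPa


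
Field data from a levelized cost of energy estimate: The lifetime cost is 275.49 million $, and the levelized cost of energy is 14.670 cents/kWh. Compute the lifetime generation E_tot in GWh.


E_tot = C_tot / LCOE * 100
E_tot = 275.49 / 14.670 * 100
E_tot = 1877.9 GWh


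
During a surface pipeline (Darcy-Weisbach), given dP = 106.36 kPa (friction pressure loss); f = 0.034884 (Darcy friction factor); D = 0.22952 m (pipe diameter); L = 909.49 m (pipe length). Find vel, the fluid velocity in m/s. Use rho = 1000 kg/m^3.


vel = sqrt(dP*1000*2*D / (f*L*rho))
vel = sqrt(106.36*1000*2*0.22952 / (0.034884*909.49*1000))
vel = 1.2405 m/s


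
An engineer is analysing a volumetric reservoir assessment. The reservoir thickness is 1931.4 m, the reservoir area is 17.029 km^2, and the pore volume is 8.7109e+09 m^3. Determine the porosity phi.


phi = Vp / (A * 1e6 * hr)
phi = 8.7109e+09 / (17.029 * 1e6 * 1931.4)
phi = 0.26485


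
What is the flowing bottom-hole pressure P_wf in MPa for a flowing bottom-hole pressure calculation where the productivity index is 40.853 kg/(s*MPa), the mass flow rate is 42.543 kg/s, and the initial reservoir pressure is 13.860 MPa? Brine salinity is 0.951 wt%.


P_wf = P_i - mdot / PI
P_wf = 13.860 - 42.543 / 40.853
P_wf = 12.819 MPa


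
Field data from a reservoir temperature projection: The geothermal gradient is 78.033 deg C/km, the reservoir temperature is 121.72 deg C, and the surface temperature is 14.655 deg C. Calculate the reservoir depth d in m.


d = (T_res - T_surf) / grad * 1000
d = (121.72 - 14.655) / 78.033 * 1000
d = 1372.0 m


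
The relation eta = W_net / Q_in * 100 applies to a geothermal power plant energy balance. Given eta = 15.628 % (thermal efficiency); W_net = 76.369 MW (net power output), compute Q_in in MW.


Q_in = W_net / (eta / 100)
Q_in = 76.369 / (15.628 / 100)
Q_in = 488.67 MW


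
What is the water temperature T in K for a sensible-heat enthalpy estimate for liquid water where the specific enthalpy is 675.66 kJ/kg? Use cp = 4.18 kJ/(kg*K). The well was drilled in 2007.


T = h / cp
T = 675.66 / 4.18
T = 161.6411 deg C
Convert to K: 161.6411 + 273.15 = 434.79 K
T = 434.79 K


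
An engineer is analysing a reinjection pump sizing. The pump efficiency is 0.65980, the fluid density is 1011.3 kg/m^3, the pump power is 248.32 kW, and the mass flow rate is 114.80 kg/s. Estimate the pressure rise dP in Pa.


dP = P_pump * rho * eta / mdot
dP = 248.32 * 1011.3 * 0.65980 / 114.80
dP = 1443.318 kPa
Convert: 1443.318 kPa * 1000.0 = 1.4433e+06 Pa
dP = 1.4433e+06 Pa


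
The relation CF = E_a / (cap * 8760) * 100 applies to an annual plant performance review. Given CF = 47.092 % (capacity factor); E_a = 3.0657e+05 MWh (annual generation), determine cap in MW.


cap = E_a / (CF/100 * 8760)
cap = 3.0657e+05 / (47.092/100 * 8760)
cap = 74.315 MW


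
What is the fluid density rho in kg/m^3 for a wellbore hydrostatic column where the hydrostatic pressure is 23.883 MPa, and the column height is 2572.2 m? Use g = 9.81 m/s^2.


rho = P * 1e6 / (g * h)
rho = 23.883 * 1e6 / (9.81 * 2572.2)
rho = 946.49 kg/m^3


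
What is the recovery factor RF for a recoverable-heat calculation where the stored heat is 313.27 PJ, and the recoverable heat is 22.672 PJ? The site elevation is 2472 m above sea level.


RF = Q_rec / Q_s
RF = 22.672 / 313.27
RF = 0.072372


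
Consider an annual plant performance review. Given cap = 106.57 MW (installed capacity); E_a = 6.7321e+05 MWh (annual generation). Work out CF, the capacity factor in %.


CF = E_a / (cap * 8760) * 100
CF = 6.7321e+05 / (106.57 * 8760) * 100
CF = 72.113 %


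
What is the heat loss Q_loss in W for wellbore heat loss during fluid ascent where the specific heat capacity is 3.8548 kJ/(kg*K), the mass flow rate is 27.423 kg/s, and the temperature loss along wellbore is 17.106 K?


Q_loss = mdot * cp * dT
Q_loss = 27.423 * 3.8548 * 17.106
Q_loss = 1808.278 kW
Convert: 1808.278 kW * 1000.0 = 1.8083e+06 W
Q_loss = 1.8083e+06 W


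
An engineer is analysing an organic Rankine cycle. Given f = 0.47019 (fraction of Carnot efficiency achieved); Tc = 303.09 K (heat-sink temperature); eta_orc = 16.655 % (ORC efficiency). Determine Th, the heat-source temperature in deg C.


Th = Tc / (1 - (eta_orc/100)/f)
Th = 303.09 / (1 - (16.655/100)/0.47019)
Th = 469.3383 K
Convert to deg C: 469.3383 - 273.15 = 196.19 deg C
Th = 196.19 deg C


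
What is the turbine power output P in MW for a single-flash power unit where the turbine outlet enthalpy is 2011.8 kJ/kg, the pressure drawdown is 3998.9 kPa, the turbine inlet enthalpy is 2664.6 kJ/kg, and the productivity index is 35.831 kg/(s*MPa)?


Step 1: mdot = PI * dP / 1000 = 35.831 * 3998.9 / 1000 = 143.2846 kg/s
Step 2: P = mdot*(h_in - h_out)/1000 = 143.2846*(2664.6 - 2011.8)/1000 = 93.536 MW
P = 93.536 MW


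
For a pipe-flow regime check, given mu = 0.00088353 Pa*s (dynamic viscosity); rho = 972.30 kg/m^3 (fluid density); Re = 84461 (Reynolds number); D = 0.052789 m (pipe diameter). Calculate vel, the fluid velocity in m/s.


vel = Re * mu / (rho * D)
vel = 84461 * 0.00088353 / (972.30 * 0.052789)
vel = 1.4539 m/s


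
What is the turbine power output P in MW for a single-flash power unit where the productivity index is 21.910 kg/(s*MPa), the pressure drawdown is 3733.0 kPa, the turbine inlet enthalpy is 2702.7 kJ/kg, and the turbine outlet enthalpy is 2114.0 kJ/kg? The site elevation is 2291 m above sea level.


Step 1: mdot = PI * dP / 1000 = 21.91 * 3733.0 / 1000 = 81.79003 kg/s
Step 2: P = mdot*(h_in - h_out)/1000 = 81.79003*(2702.7 - 2114.0)/1000 = 48.150 MW
P = 48.150 MW


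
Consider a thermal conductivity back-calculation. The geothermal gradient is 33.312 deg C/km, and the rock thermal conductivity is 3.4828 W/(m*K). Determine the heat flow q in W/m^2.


q = k * grad / 1000
q = 3.4828 * 33.312 / 1000
q = 0.11602 W/m^2


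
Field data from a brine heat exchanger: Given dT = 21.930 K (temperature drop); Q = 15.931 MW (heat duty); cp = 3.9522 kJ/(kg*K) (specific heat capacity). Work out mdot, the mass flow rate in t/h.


mdot = Q * 1000 / (cp * dT)
mdot = 15.931 * 1000 / (3.9522 * 21.930)
mdot = 183.8085 kg/s
Convert: 183.8085 kg/s * 3.6 = 661.71 t/h
mdot = 661.71 t/h


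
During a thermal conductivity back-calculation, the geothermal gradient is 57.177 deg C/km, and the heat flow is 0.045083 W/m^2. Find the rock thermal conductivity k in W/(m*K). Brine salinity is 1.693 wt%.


k = q / (grad / 1000)
k = 0.045083 / (57.177 / 1000)
k = 0.78848 W/(m*K)


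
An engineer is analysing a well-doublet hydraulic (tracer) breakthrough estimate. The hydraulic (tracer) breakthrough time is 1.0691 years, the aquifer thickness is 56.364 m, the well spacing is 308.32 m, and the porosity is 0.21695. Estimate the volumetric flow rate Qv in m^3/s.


Qv = pi*hr*phi*L^2 / (3*t_bt*365.25*86400)
Qv = pi*56.364*0.21695*308.32^2 / (3*1.0691*365.25*86400)
Qv = 0.036080 m^3/s


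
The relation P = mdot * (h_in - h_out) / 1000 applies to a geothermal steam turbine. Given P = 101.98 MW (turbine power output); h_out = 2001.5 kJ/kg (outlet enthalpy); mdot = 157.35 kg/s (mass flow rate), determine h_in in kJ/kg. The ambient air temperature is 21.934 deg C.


h_in = h_out + P * 1000 / mdot
h_in = 2001.5 + 101.98 * 1000 / 157.35
h_in = 2649.6 kJ/kg


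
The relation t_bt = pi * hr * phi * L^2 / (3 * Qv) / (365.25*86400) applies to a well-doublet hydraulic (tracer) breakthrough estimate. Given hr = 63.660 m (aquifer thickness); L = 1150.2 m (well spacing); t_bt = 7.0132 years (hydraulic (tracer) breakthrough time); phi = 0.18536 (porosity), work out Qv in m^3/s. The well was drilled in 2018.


Qv = pi*hr*phi*L^2 / (3*t_bt*365.25*86400)
Qv = pi*63.660*0.18536*1150.2^2 / (3*7.0132*365.25*86400)
Qv = 0.073865 m^3/s


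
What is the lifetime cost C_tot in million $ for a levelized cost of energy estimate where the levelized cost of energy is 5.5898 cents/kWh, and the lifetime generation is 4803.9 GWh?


C_tot = LCOE / 100 * E_tot
C_tot = 5.5898 / 100 * 4803.9
C_tot = 268.53 million $


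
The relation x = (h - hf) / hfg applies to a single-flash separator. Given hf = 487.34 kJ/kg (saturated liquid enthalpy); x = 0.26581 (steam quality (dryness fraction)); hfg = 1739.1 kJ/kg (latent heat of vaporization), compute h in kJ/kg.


h = hf + x * hfg
h = 487.34 + 0.26581 * 1739.1
h = 949.61 kJ/kg


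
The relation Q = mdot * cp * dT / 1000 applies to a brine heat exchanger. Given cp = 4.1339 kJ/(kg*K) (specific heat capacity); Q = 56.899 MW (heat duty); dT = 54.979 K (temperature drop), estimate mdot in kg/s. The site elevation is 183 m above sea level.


mdot = Q * 1000 / (cp * dT)
mdot = 56.899 * 1000 / (4.1339 * 54.979)
mdot = 250.35 kg/s


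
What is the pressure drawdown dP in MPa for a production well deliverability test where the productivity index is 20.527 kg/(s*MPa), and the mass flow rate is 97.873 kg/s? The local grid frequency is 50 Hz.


dP = mdot * 1000 / PI
dP = 97.873 * 1000 / 20.527
dP = 4768.013 kPa
Convert: 4768.013 kPa * 0.001 = 4.7680 MPa
dP = 4.7680 MPa


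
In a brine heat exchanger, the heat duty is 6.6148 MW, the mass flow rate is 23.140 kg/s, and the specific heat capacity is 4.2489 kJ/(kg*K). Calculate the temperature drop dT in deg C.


dT = Q * 1000 / (mdot * cp)
dT = 6.6148 * 1000 / (23.140 * 4.2489)
dT = 67.27859 K
Convert (temperature difference, 1 K = 1 deg C): 67.27859 K = 67.27859 deg C
dT = 67.279 deg C


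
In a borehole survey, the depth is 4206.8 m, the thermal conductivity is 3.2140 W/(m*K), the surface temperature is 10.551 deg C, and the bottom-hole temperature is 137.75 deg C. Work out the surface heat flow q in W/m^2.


Step 1: grad = (T_d - T_surf)/d * 1000 = (137.75 - 10.551)/4206.8 * 1000 = 30.23652 deg C/km
Step 2: q = k * grad / 1000 = 3.214 * 30.23652 / 1000 = 0.097180 W/m^2
q = 0.097180 W/m^2


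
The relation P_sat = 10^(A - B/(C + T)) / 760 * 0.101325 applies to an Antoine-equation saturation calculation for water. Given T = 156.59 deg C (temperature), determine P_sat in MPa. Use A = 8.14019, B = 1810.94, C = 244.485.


P_sat = 10^(A - B/(C + T)) / 760 * 0.101325
P_sat = 10^(8.14019 - 1810.94/(244.485 + 156.59)) / 760 * 0.101325
P_sat = 0.56218 MPa


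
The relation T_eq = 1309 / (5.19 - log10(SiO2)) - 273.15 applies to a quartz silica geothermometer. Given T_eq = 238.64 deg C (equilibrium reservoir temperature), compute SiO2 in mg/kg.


SiO2 = 10^(5.19 - 1309/(T_eq + 273.15))
SiO2 = 10^(5.19 - 1309/(238.64 + 273.15))
SiO2 = 428.85 mg/kg


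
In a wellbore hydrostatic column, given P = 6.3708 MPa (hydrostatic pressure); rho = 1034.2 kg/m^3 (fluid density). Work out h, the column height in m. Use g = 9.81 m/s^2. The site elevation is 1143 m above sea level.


h = P * 1e6 / (g * rho)
h = 6.3708 * 1e6 / (9.81 * 1034.2)
h = 627.94 m


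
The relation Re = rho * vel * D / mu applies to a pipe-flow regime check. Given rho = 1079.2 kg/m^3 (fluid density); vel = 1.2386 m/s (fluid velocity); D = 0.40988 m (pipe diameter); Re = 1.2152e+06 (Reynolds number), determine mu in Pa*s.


mu = rho * vel * D / Re
mu = 1079.2 * 1.2386 * 0.40988 / 1.2152e+06
mu = 0.00045086 Pa*s


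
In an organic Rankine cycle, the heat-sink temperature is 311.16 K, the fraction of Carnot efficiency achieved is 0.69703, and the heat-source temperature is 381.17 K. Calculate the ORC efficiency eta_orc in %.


eta_orc = (1 - Tc/Th) * f * 100
eta_orc = (1 - 311.16/381.17) * 0.69703 * 100
eta_orc = 12.802 %


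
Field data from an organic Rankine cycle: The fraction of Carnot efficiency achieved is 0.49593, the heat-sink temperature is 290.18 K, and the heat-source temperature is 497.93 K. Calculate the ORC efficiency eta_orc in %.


eta_orc = (1 - Tc/Th) * f * 100
eta_orc = (1 - 290.18/497.93) * 0.49593 * 100
eta_orc = 20.692 %


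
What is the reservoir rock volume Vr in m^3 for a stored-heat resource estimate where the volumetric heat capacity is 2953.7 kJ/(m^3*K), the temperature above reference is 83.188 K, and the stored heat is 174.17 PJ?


Vr = Q_s * 1e12 / (rhoc * dT)
Vr = 174.17 * 1e12 / (2953.7 * 83.188)
Vr = 7.0884e+08 m^3


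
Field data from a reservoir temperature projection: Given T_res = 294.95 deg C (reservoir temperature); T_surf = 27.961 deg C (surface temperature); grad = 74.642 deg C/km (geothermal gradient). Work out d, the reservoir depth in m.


d = (T_res - T_surf) / grad * 1000
d = (294.95 - 27.961) / 74.642 * 1000
d = 3576.9 m


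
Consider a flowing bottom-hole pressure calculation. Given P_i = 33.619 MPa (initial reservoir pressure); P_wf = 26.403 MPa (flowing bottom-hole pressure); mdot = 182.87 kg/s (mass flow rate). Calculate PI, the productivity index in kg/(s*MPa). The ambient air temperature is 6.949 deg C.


PI = mdot / (P_i - P_wf)
PI = 182.87 / (33.619 - 26.403)
PI = 25.342 kg/(s*MPa)


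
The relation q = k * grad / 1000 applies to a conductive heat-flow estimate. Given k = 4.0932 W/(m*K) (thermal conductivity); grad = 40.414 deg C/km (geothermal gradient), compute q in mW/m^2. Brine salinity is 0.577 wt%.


q = k * grad / 1000
q = 4.0932 * 40.414 / 1000
q = 0.1654226 W/m^2
Convert: 0.1654226 W/m^2 * 1000.0 = 165.42 mW/m^2
q = 165.42 mW/m^2


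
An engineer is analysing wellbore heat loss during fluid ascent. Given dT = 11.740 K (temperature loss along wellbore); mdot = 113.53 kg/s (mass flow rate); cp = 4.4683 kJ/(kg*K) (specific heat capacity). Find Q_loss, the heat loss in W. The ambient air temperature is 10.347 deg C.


Q_loss = mdot * cp * dT
Q_loss = 113.53 * 4.4683 * 11.740
Q_loss = 5955.539 kW
Convert: 5955.539 kW * 1000.0 = 5.9555e+06 W
Q_loss = 5.9555e+06 W
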